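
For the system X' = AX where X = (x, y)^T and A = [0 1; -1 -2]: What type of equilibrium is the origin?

stable improper node

A = [[0,1],[-1,-2]]; det(A-λI) = λ^2 + 2λ + 1.
repeated λ = -1 with a single eigenvector.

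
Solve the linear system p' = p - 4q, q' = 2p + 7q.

p(t) = -C_1e^(5t) + 2C_2e^(3t), q(t) = C_1e^(5t) - C_2e^(3t)

Coefficient matrix A = [[1, -4], [2, 7]].
Characteristic polynomial det(A - λI) = λ^2 - 8λ + 15 = 0.
Eigenvalues λ = 5, 3.
For λ=5: (A-λI) row 1 is [-4, -4], so an eigenvector is (-1, 1).
For λ=3: (A-λI) row 1 is [-2, -4], so an eigenvector is (2, -1).
General solution: C_1e^(5t)(-1,1) + C_2e^(3t)(2,-1).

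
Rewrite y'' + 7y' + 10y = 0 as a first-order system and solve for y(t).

Let x_1 = y, x_2 = y'. Then x_1' = x_2 and x_2' = -10x_1 - 7x_2.
A = [[0,1],[-10,-7]]; det(A-λI) = λ^2 + 7λ + 10.
Eigenvalues λ = -2, -5 with eigenvectors (1,-2), (1,-5).

y(t) = K_1e^(-2t) + K_2e^(-5t)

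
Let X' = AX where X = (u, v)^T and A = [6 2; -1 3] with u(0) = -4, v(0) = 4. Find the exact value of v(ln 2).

A = [[6,2],[-1,3]]; eigenvalues λ = 4, 5.
Eigenvectors: (1,-1) for λ=4, (2,-1) for λ=5.
From the initial condition, c_1 = -4, c_2 = 0.
v(ln 2) = (-4)(2^4)(-1) + (0)(2^5)(-1) = 64.

64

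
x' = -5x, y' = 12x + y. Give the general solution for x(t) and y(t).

x(t) = C_1e^(-5t), y(t) = -2C_1e^(-5t) + C_2e^(t)

Coefficient matrix A = [[-5, 0], [12, 1]].
Characteristic polynomial det(A - λI) = λ^2 + 4λ - 5 = 0.
Eigenvalues λ = -5, 1.
For λ=-5: (A-λI) row 2 is [12, 6], so an eigenvector is (1, -2).
For λ=1: (A-λI) row 1 is [-6, 0], so an eigenvector is (0, 1).
General solution: C_1e^(-5t)(1,-2) + C_2e^(t)(0,1).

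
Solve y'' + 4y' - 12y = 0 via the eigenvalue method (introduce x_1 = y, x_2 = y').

y(t) = c_1e^(-6t) + c_2e^(2t)

Let x_1 = y, x_2 = y'. Then x_1' = x_2 and x_2' = 12x_1 - 4x_2.
A = [[0,1],[12,-4]]; det(A-λI) = λ^2 + 4λ - 12.
Eigenvalues λ = -6, 2 with eigenvectors (1,-6), (1,2).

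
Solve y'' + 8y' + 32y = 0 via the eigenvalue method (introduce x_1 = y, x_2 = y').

Let x_1 = y, x_2 = y'. Then x_1' = x_2 and x_2' = -32x_1 - 8x_2.
A = [[0,1],[-32,-8]]; det(A-λI) = λ^2 + 8λ + 32.
Eigenvalues λ = -4 ± 4i.

y(t) = c_1e^(-4t)cos(4t) + c_2e^(-4t)sin(4t)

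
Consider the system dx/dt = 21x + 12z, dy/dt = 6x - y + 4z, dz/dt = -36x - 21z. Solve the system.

x(t) = c_2e^(-3t) + 2c_3e^(3t), y(t) = c_1e^(-t) + c_2e^(-3t), z(t) = -2c_2e^(-3t) - 3c_3e^(3t)

Coefficient matrix A = [[21, 0, 12], [6, -1, 4], [-36, 0, -21]].
det(A - λI) = 0 gives eigenvalues λ = -1, -3, 3.
For λ=-1: eigenvector (0,1,0).
For λ=-3: eigenvector (1,1,-2).
For λ=3: eigenvector (2,0,-3).
General solution: c_1e^(-t)(0,1,0) + c_2e^(-3t)(1,1,-2) + c_3e^(3t)(2,0,-3).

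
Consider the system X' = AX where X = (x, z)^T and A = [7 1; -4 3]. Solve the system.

Coefficient matrix A = [[7, 1], [-4, 3]].
Characteristic polynomial det(A - λI) = λ^2 - 10λ + 25 = 0.
Single eigenvalue λ = 5 with algebraic multiplicity 2.
Eigenvector v = (-1,2); generalized eigenvector w with (A-λI)w=v is (1,-3).
General solution: e^(5t)[C_1·v + C_2·(t·v + w)].

x(t) = -C_1e^(5t) - C_2te^(5t) + C_2e^(5t), z(t) = 2C_1e^(5t) + 2C_2te^(5t) - 3C_2e^(5t)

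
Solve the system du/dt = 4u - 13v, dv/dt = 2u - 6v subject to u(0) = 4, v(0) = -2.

u(t) = 46e^(-t)sin(t) + 4e^(-t)cos(t), v(t) = 18e^(-t)sin(t) - 2e^(-t)cos(t)

Coefficient matrix A = [[4, -13], [2, -6]].
Characteristic polynomial det(A - λI) = λ^2 + 2λ + 2 = 0.
Eigenvalues λ = -1 ± i (complex conjugate pair).
For λ=-1+i: an eigenvector is (2,1) - i(-3,-1) = (2 + 3i, 1 + i).
A real fundamental pair from Re and Im of e^((-1+i)t)v: X_1 = e^(-t)(cos(t)·(2,1) + sin(t)·(-3,-1)), X_2 = e^(-t)(sin(t)·(2,1) - cos(t)·(-3,-1)).
General solution: c_1X_1 + c_2X_2.
Applying u(0)=4, v(0)=-2 gives c_1=-10, c_2=8.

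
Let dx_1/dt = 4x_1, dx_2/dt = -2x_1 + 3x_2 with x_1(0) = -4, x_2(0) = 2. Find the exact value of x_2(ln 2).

80

A = [[4,0],[-2,3]]; eigenvalues λ = 4, 3.
Eigenvectors: (1,-2) for λ=4, (0,-1) for λ=3.
From the initial condition, c_1 = -4, c_2 = 6.
x_2(ln 2) = (-4)(2^4)(-2) + (6)(2^3)(-1) = 80.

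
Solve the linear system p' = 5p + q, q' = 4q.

Coefficient matrix A = [[5, 1], [0, 4]].
Characteristic polynomial det(A - λI) = λ^2 - 9λ + 20 = 0.
Eigenvalues λ = 5, 4.
For λ=5: (A-λI) row 1 is [0, 1], so an eigenvector is (-1, 0).
For λ=4: (A-λI) row 1 is [1, 1], so an eigenvector is (-1, 1).
General solution: C_1e^(5t)(-1,0) + C_2e^(4t)(-1,1).

p(t) = -C_1e^(5t) - C_2e^(4t), q(t) = C_2e^(4t)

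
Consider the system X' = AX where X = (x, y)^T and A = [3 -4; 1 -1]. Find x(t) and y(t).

Coefficient matrix A = [[3, -4], [1, -1]].
Characteristic polynomial det(A - λI) = λ^2 - 2λ + 1 = 0.
Single eigenvalue λ = 1 with algebraic multiplicity 2.
Eigenvector v = (-2,-1); generalized eigenvector w with (A-λI)w=v is (1,1).
General solution: e^(t)[K_1·v + K_2·(t·v + w)].

x(t) = -2K_1e^(t) - 2K_2te^(t) + K_2e^(t), y(t) = -K_1e^(t) - K_2te^(t) + K_2e^(t)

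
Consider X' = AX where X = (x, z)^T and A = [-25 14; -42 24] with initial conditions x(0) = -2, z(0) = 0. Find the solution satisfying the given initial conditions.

Coefficient matrix A = [[-25, 14], [-42, 24]].
Characteristic polynomial det(A - λI) = λ^2 + λ - 12 = 0.
Eigenvalues λ = -4, 3.
For λ=-4: (A-λI) row 1 is [-21, 14], so an eigenvector is (2, 3).
For λ=3: (A-λI) row 1 is [-28, 14], so an eigenvector is (-1, -2).
General solution: K_1e^(-4t)(2,3) + K_2e^(3t)(-1,-2).
Applying x(0)=-2, z(0)=0 gives K_1=-4, K_2=-6.

x(t) = 6e^(3t) - 8e^(-4t), z(t) = 12e^(3t) - 12e^(-4t)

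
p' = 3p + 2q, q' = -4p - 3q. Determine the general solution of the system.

p(t) = c_1e^(t) - c_2e^(-t), q(t) = -c_1e^(t) + 2c_2e^(-t)

Coefficient matrix A = [[3, 2], [-4, -3]].
Characteristic polynomial det(A - λI) = λ^2 - 1 = 0.
Eigenvalues λ = 1, -1.
For λ=1: (A-λI) row 1 is [2, 2], so an eigenvector is (1, -1).
For λ=-1: (A-λI) row 1 is [4, 2], so an eigenvector is (-1, 2).
General solution: c_1e^(t)(1,-1) + c_2e^(-t)(-1,2).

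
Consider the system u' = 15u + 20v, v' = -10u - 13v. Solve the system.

u(t) = C_1e^(t)sin(2t) + 3C_1e^(t)cos(2t) + 3C_2e^(t)sin(2t) - C_2e^(t)cos(2t), v(t) = -C_1e^(t)sin(2t) - 2C_1e^(t)cos(2t) - 2C_2e^(t)sin(2t) + C_2e^(t)cos(2t)

Coefficient matrix A = [[15, 20], [-10, -13]].
Characteristic polynomial det(A - λI) = λ^2 - 2λ + 5 = 0.
Eigenvalues λ = 1 ± 2i (complex conjugate pair).
For λ=1+2i: an eigenvector is (3,-2) - i(1,-1) = (3 - i, -2 + i).
A real fundamental pair from Re and Im of e^((1+2i)t)v: X_1 = e^(t)(cos(2t)·(3,-2) + sin(2t)·(1,-1)), X_2 = e^(t)(sin(2t)·(3,-2) - cos(2t)·(1,-1)).
General solution: C_1X_1 + C_2X_2.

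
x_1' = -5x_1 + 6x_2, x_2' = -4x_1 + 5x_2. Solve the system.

Coefficient matrix A = [[-5, 6], [-4, 5]].
Characteristic polynomial det(A - λI) = λ^2 - 1 = 0.
Eigenvalues λ = -1, 1.
For λ=-1: (A-λI) row 1 is [-4, 6], so an eigenvector is (-3, -2).
For λ=1: (A-λI) row 1 is [-6, 6], so an eigenvector is (1, 1).
General solution: c_1e^(-t)(-3,-2) + c_2e^(t)(1,1).

x_1(t) = -3c_1e^(-t) + c_2e^(t), x_2(t) = -2c_1e^(-t) + c_2e^(t)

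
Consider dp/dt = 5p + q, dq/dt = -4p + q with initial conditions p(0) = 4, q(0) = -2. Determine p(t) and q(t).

Coefficient matrix A = [[5, 1], [-4, 1]].
Characteristic polynomial det(A - λI) = λ^2 - 6λ + 9 = 0.
Single eigenvalue λ = 3 with algebraic multiplicity 2.
Eigenvector v = (-1,2); generalized eigenvector w with (A-λI)w=v is (-1,1).
General solution: e^(3t)[c_1·v + c_2·(t·v + w)].
Applying p(0)=4, q(0)=-2 gives c_1=2, c_2=-6.

p(t) = 6te^(3t) + 4e^(3t), q(t) = -12te^(3t) - 2e^(3t)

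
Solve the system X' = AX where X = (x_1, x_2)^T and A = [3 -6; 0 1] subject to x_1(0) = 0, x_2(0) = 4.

Coefficient matrix A = [[3, -6], [0, 1]].
Characteristic polynomial det(A - λI) = λ^2 - 4λ + 3 = 0.
Eigenvalues λ = 3, 1.
For λ=3: (A-λI) row 1 is [0, -6], so an eigenvector is (1, 0).
For λ=1: (A-λI) row 1 is [2, -6], so an eigenvector is (3, 1).
General solution: K_1e^(3t)(1,0) + K_2e^(t)(3,1).
Applying x_1(0)=0, x_2(0)=4 gives K_1=-12, K_2=4.

x_1(t) = -12e^(3t) + 12e^(t), x_2(t) = 4e^(t)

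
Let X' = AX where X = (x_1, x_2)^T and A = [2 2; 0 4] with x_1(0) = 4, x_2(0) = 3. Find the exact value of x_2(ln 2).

48

A = [[2,2],[0,4]]; eigenvalues λ = 2, 4.
Eigenvectors: (1,0) for λ=2, (-1,-1) for λ=4.
From the initial condition, c_1 = 1, c_2 = -3.
x_2(ln 2) = (1)(2^2)(0) + (-3)(2^4)(-1) = 48.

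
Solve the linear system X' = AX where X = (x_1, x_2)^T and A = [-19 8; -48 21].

x_1(t) = C_1e^(5t) + C_2e^(-3t), x_2(t) = 3C_1e^(5t) + 2C_2e^(-3t)

Coefficient matrix A = [[-19, 8], [-48, 21]].
Characteristic polynomial det(A - λI) = λ^2 - 2λ - 15 = 0.
Eigenvalues λ = 5, -3.
For λ=5: (A-λI) row 1 is [-24, 8], so an eigenvector is (1, 3).
For λ=-3: (A-λI) row 1 is [-16, 8], so an eigenvector is (1, 2).
General solution: C_1e^(5t)(1,3) + C_2e^(-3t)(1,2).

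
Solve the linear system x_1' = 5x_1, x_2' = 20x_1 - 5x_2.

Coefficient matrix A = [[5, 0], [20, -5]].
Characteristic polynomial det(A - λI) = λ^2 - 25 = 0.
Eigenvalues λ = 5, -5.
For λ=5: (A-λI) row 2 is [20, -10], so an eigenvector is (1, 2).
For λ=-5: (A-λI) row 1 is [10, 0], so an eigenvector is (0, 1).
General solution: K_1e^(5t)(1,2) + K_2e^(-5t)(0,1).

x_1(t) = K_1e^(5t), x_2(t) = 2K_1e^(5t) + K_2e^(-5t)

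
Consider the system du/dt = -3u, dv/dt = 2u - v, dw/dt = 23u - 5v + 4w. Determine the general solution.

u(t) = K_1e^(-3t), v(t) = -K_1e^(-3t) + K_2e^(-t), w(t) = -4K_1e^(-3t) + K_2e^(-t) + K_3e^(4t)

Coefficient matrix A = [[-3, 0, 0], [2, -1, 0], [23, -5, 4]].
det(A - λI) = 0 gives eigenvalues λ = -3, -1, 4.
For λ=-3: eigenvector (1,-1,-4).
For λ=-1: eigenvector (0,1,1).
For λ=4: eigenvector (0,0,1).
General solution: K_1e^(-3t)(1,-1,-4) + K_2e^(-t)(0,1,1) + K_3e^(4t)(0,0,1).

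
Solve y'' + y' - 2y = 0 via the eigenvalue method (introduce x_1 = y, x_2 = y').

y(t) = c_1e^(t) + c_2e^(-2t)

Let x_1 = y, x_2 = y'. Then x_1' = x_2 and x_2' = 2x_1 - x_2.
A = [[0,1],[2,-1]]; det(A-λI) = λ^2 + λ - 2.
Eigenvalues λ = 1, -2 with eigenvectors (1,1), (1,-2).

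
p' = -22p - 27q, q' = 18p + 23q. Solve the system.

Coefficient matrix A = [[-22, -27], [18, 23]].
Characteristic polynomial det(A - λI) = λ^2 - λ - 20 = 0.
Eigenvalues λ = 5, -4.
For λ=5: (A-λI) row 1 is [-27, -27], so an eigenvector is (-1, 1).
For λ=-4: (A-λI) row 1 is [-18, -27], so an eigenvector is (3, -2).
General solution: c_1e^(5t)(-1,1) + c_2e^(-4t)(3,-2).

p(t) = -c_1e^(5t) + 3c_2e^(-4t), q(t) = c_1e^(5t) - 2c_2e^(-4t)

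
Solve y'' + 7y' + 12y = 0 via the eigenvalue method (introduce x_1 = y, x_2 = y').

Let x_1 = y, x_2 = y'. Then x_1' = x_2 and x_2' = -12x_1 - 7x_2.
A = [[0,1],[-12,-7]]; det(A-λI) = λ^2 + 7λ + 12.
Eigenvalues λ = -3, -4 with eigenvectors (1,-3), (1,-4).

y(t) = K_1e^(-3t) + K_2e^(-4t)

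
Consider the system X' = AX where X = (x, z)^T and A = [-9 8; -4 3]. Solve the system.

x(t) = 2c_1e^(-5t) - c_2e^(-t), z(t) = c_1e^(-5t) - c_2e^(-t)

Coefficient matrix A = [[-9, 8], [-4, 3]].
Characteristic polynomial det(A - λI) = λ^2 + 6λ + 5 = 0.
Eigenvalues λ = -5, -1.
For λ=-5: (A-λI) row 1 is [-4, 8], so an eigenvector is (2, 1).
For λ=-1: (A-λI) row 1 is [-8, 8], so an eigenvector is (-1, -1).
General solution: c_1e^(-5t)(2,1) + c_2e^(-t)(-1,-1).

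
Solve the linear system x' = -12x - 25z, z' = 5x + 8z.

Coefficient matrix A = [[-12, -25], [5, 8]].
Characteristic polynomial det(A - λI) = λ^2 + 4λ + 29 = 0.
Eigenvalues λ = -2 ± 5i (complex conjugate pair).
For λ=-2+5i: an eigenvector is (2,-1) - i(1,0) = (2 - i, -1).
A real fundamental pair from Re and Im of e^((-2+5i)t)v: X_1 = e^(-2t)(cos(5t)·(2,-1) + sin(5t)·(1,0)), X_2 = e^(-2t)(sin(5t)·(2,-1) - cos(5t)·(1,0)).
General solution: K_1X_1 + K_2X_2.

x(t) = K_1e^(-2t)sin(5t) + 2K_1e^(-2t)cos(5t) + 2K_2e^(-2t)sin(5t) - K_2e^(-2t)cos(5t), z(t) = -K_1e^(-2t)cos(5t) - K_2e^(-2t)sin(5t)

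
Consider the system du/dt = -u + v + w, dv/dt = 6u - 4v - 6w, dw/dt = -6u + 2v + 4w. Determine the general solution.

Coefficient matrix A = [[-1, 1, 1], [6, -4, -6], [-6, 2, 4]].
det(A - λI) = 0 gives eigenvalues λ = -2, -1, 2.
For λ=-2: eigenvector (1,-3,2).
For λ=-1: eigenvector (1,-2,2).
For λ=2: eigenvector (0,-1,1).
General solution: K_1e^(-2t)(1,-3,2) + K_2e^(-t)(1,-2,2) + K_3e^(2t)(0,-1,1).

u(t) = K_1e^(-2t) + K_2e^(-t), v(t) = -3K_1e^(-2t) - 2K_2e^(-t) - K_3e^(2t), w(t) = 2K_1e^(-2t) + 2K_2e^(-t) + K_3e^(2t)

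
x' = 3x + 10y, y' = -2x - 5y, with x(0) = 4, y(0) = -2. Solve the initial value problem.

x(t) = -2e^(-t)sin(2t) + 4e^(-t)cos(2t), y(t) = -2e^(-t)cos(2t)

Coefficient matrix A = [[3, 10], [-2, -5]].
Characteristic polynomial det(A - λI) = λ^2 + 2λ + 5 = 0.
Eigenvalues λ = -1 ± 2i (complex conjugate pair).
For λ=-1+2i: an eigenvector is (1,0) - i(2,-1) = (1 - 2i, 0 + i).
A real fundamental pair from Re and Im of e^((-1+2i)t)v: X_1 = e^(-t)(cos(2t)·(1,0) + sin(2t)·(2,-1)), X_2 = e^(-t)(sin(2t)·(1,0) - cos(2t)·(2,-1)).
General solution: K_1X_1 + K_2X_2.
Applying x(0)=4, y(0)=-2 gives K_1=0, K_2=-2.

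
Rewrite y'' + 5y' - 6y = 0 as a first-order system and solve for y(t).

y(t) = K_1e^(t) + K_2e^(-6t)

Let x_1 = y, x_2 = y'. Then x_1' = x_2 and x_2' = 6x_1 - 5x_2.
A = [[0,1],[6,-5]]; det(A-λI) = λ^2 + 5λ - 6.
Eigenvalues λ = 1, -6 with eigenvectors (1,1), (1,-6).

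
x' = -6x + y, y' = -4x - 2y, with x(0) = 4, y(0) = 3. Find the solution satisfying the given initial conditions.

x(t) = -5te^(-4t) + 4e^(-4t), y(t) = -10te^(-4t) + 3e^(-4t)

Coefficient matrix A = [[-6, 1], [-4, -2]].
Characteristic polynomial det(A - λI) = λ^2 + 8λ + 16 = 0.
Single eigenvalue λ = -4 with algebraic multiplicity 2.
Eigenvector v = (-1,-2); generalized eigenvector w with (A-λI)w=v is (1,1).
General solution: e^(-4t)[C_1·v + C_2·(t·v + w)].
Applying x(0)=4, y(0)=3 gives C_1=1, C_2=5.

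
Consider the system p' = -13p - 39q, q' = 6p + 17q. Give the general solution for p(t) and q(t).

Coefficient matrix A = [[-13, -39], [6, 17]].
Characteristic polynomial det(A - λI) = λ^2 - 4λ + 13 = 0.
Eigenvalues λ = 2 ± 3i (complex conjugate pair).
For λ=2+3i: an eigenvector is (3,-1) - i(-2,1) = (3 + 2i, -1 - i).
A real fundamental pair from Re and Im of e^((2+3i)t)v: X_1 = e^(2t)(cos(3t)·(3,-1) + sin(3t)·(-2,1)), X_2 = e^(2t)(sin(3t)·(3,-1) - cos(3t)·(-2,1)).
General solution: c_1X_1 + c_2X_2.

p(t) = -2c_1e^(2t)sin(3t) + 3c_1e^(2t)cos(3t) + 3c_2e^(2t)sin(3t) + 2c_2e^(2t)cos(3t), q(t) = c_1e^(2t)sin(3t) - c_1e^(2t)cos(3t) - c_2e^(2t)sin(3t) - c_2e^(2t)cos(3t)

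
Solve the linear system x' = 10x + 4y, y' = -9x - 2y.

x(t) = 2C_1e^(4t) + 2C_2te^(4t) - C_2e^(4t), y(t) = -3C_1e^(4t) - 3C_2te^(4t) + 2C_2e^(4t)

Coefficient matrix A = [[10, 4], [-9, -2]].
Characteristic polynomial det(A - λI) = λ^2 - 8λ + 16 = 0.
Single eigenvalue λ = 4 with algebraic multiplicity 2.
Eigenvector v = (2,-3); generalized eigenvector w with (A-λI)w=v is (-1,2).
General solution: e^(4t)[C_1·v + C_2·(t·v + w)].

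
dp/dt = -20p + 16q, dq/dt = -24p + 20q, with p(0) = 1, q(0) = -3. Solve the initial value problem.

Coefficient matrix A = [[-20, 16], [-24, 20]].
Characteristic polynomial det(A - λI) = λ^2 - 16 = 0.
Eigenvalues λ = 4, -4.
For λ=4: (A-λI) row 1 is [-24, 16], so an eigenvector is (2, 3).
For λ=-4: (A-λI) row 1 is [-16, 16], so an eigenvector is (1, 1).
General solution: C_1e^(4t)(2,3) + C_2e^(-4t)(1,1).
Applying p(0)=1, q(0)=-3 gives C_1=-4, C_2=9.

p(t) = -8e^(4t) + 9e^(-4t), q(t) = -12e^(4t) + 9e^(-4t)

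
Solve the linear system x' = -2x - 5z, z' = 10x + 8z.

Coefficient matrix A = [[-2, -5], [10, 8]].
Characteristic polynomial det(A - λI) = λ^2 - 6λ + 34 = 0.
Eigenvalues λ = 3 ± 5i (complex conjugate pair).
For λ=3+5i: an eigenvector is (1,-1) - i(0,1) = (1, -1 - i).
A real fundamental pair from Re and Im of e^((3+5i)t)v: X_1 = e^(3t)(cos(5t)·(1,-1) + sin(5t)·(0,1)), X_2 = e^(3t)(sin(5t)·(1,-1) - cos(5t)·(0,1)).
General solution: C_1X_1 + C_2X_2.

x(t) = C_1e^(3t)cos(5t) + C_2e^(3t)sin(5t), z(t) = C_1e^(3t)sin(5t) - C_1e^(3t)cos(5t) - C_2e^(3t)sin(5t) - C_2e^(3t)cos(5t)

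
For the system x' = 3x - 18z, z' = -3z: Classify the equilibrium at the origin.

saddle

A = [[3,-18],[0,-3]]; det(A-λI) = λ^2 - 9.
λ = -3, 3: opposite signs.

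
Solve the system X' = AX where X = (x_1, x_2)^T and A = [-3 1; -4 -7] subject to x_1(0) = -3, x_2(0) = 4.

x_1(t) = -2te^(-5t) - 3e^(-5t), x_2(t) = 4te^(-5t) + 4e^(-5t)

Coefficient matrix A = [[-3, 1], [-4, -7]].
Characteristic polynomial det(A - λI) = λ^2 + 10λ + 25 = 0.
Single eigenvalue λ = -5 with algebraic multiplicity 2.
Eigenvector v = (1,-2); generalized eigenvector w with (A-λI)w=v is (1,-1).
General solution: e^(-5t)[C_1·v + C_2·(t·v + w)].
Applying x_1(0)=-3, x_2(0)=4 gives C_1=-1, C_2=-2.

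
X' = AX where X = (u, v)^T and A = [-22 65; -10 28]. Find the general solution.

Coefficient matrix A = [[-22, 65], [-10, 28]].
Characteristic polynomial det(A - λI) = λ^2 - 6λ + 34 = 0.
Eigenvalues λ = 3 ± 5i (complex conjugate pair).
For λ=3+5i: an eigenvector is (2,1) - i(3,1) = (2 - 3i, 1 - i).
A real fundamental pair from Re and Im of e^((3+5i)t)v: X_1 = e^(3t)(cos(5t)·(2,1) + sin(5t)·(3,1)), X_2 = e^(3t)(sin(5t)·(2,1) - cos(5t)·(3,1)).
General solution: c_1X_1 + c_2X_2.

u(t) = 3c_1e^(3t)sin(5t) + 2c_1e^(3t)cos(5t) + 2c_2e^(3t)sin(5t) - 3c_2e^(3t)cos(5t), v(t) = c_1e^(3t)sin(5t) + c_1e^(3t)cos(5t) + c_2e^(3t)sin(5t) - c_2e^(3t)cos(5t)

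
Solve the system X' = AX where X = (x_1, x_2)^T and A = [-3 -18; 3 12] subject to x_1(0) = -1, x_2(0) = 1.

x_1(t) = -4e^(6t) + 3e^(3t), x_2(t) = 2e^(6t) - e^(3t)

Coefficient matrix A = [[-3, -18], [3, 12]].
Characteristic polynomial det(A - λI) = λ^2 - 9λ + 18 = 0.
Eigenvalues λ = 3, 6.
For λ=3: (A-λI) row 1 is [-6, -18], so an eigenvector is (-3, 1).
For λ=6: (A-λI) row 1 is [-9, -18], so an eigenvector is (2, -1).
General solution: c_1e^(3t)(-3,1) + c_2e^(6t)(2,-1).
Applying x_1(0)=-1, x_2(0)=1 gives c_1=-1, c_2=-2.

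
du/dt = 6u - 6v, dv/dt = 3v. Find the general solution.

u(t) = -K_1e^(6t) - 2K_2e^(3t), v(t) = -K_2e^(3t)

Coefficient matrix A = [[6, -6], [0, 3]].
Characteristic polynomial det(A - λI) = λ^2 - 9λ + 18 = 0.
Eigenvalues λ = 6, 3.
For λ=6: (A-λI) row 1 is [0, -6], so an eigenvector is (-1, 0).
For λ=3: (A-λI) row 1 is [3, -6], so an eigenvector is (-2, -1).
General solution: K_1e^(6t)(-1,0) + K_2e^(3t)(-2,-1).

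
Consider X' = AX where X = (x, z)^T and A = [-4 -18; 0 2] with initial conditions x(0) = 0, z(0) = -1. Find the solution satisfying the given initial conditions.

x(t) = 3e^(2t) - 3e^(-4t), z(t) = -e^(2t)

Coefficient matrix A = [[-4, -18], [0, 2]].
Characteristic polynomial det(A - λI) = λ^2 + 2λ - 8 = 0.
Eigenvalues λ = -4, 2.
For λ=-4: (A-λI) row 1 is [0, -18], so an eigenvector is (1, 0).
For λ=2: (A-λI) row 1 is [-6, -18], so an eigenvector is (3, -1).
General solution: K_1e^(-4t)(1,0) + K_2e^(2t)(3,-1).
Applying x(0)=0, z(0)=-1 gives K_1=-3, K_2=1.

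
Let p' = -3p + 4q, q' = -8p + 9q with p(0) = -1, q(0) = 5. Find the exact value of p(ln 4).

A = [[-3,4],[-8,9]]; eigenvalues λ = 5, 1.
Eigenvectors: (1,2) for λ=5, (-1,-1) for λ=1.
From the initial condition, c_1 = 6, c_2 = 7.
p(ln 4) = (6)(4^5)(1) + (7)(4^1)(-1) = 6116.

6116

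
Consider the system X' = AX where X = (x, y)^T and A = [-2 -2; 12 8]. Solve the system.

Coefficient matrix A = [[-2, -2], [12, 8]].
Characteristic polynomial det(A - λI) = λ^2 - 6λ + 8 = 0.
Eigenvalues λ = 4, 2.
For λ=4: (A-λI) row 1 is [-6, -2], so an eigenvector is (1, -3).
For λ=2: (A-λI) row 1 is [-4, -2], so an eigenvector is (1, -2).
General solution: c_1e^(4t)(1,-3) + c_2e^(2t)(1,-2).

x(t) = c_1e^(4t) + c_2e^(2t), y(t) = -3c_1e^(4t) - 2c_2e^(2t)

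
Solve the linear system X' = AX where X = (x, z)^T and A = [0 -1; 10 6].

Coefficient matrix A = [[0, -1], [10, 6]].
Characteristic polynomial det(A - λI) = λ^2 - 6λ + 10 = 0.
Eigenvalues λ = 3 ± i (complex conjugate pair).
For λ=3+i: an eigenvector is (1,-3) - i(0,1) = (1, -3 - i).
A real fundamental pair from Re and Im of e^((3+i)t)v: X_1 = e^(3t)(cos(t)·(1,-3) + sin(t)·(0,1)), X_2 = e^(3t)(sin(t)·(1,-3) - cos(t)·(0,1)).
General solution: C_1X_1 + C_2X_2.

x(t) = C_1e^(3t)cos(t) + C_2e^(3t)sin(t), z(t) = C_1e^(3t)sin(t) - 3C_1e^(3t)cos(t) - 3C_2e^(3t)sin(t) - C_2e^(3t)cos(t)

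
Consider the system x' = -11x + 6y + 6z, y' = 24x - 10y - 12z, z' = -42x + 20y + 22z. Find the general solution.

x(t) = C_1e^(t) - 2C_3e^(-2t), y(t) = -C_2e^(2t) + 3C_3e^(-2t), z(t) = 2C_1e^(t) + C_2e^(2t) - 6C_3e^(-2t)

Coefficient matrix A = [[-11, 6, 6], [24, -10, -12], [-42, 20, 22]].
det(A - λI) = 0 gives eigenvalues λ = 1, 2, -2.
For λ=1: eigenvector (1,0,2).
For λ=2: eigenvector (0,-1,1).
For λ=-2: eigenvector (-2,3,-6).
General solution: C_1e^(t)(1,0,2) + C_2e^(2t)(0,-1,1) + C_3e^(-2t)(-2,3,-6).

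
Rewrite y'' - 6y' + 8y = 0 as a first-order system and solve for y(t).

Let x_1 = y, x_2 = y'. Then x_1' = x_2 and x_2' = -8x_1 + 6x_2.
A = [[0,1],[-8,6]]; det(A-λI) = λ^2 - 6λ + 8.
Eigenvalues λ = 2, 4 with eigenvectors (1,2), (1,4).

y(t) = K_1e^(2t) + K_2e^(4t)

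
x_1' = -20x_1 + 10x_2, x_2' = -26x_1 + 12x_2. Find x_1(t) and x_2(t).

x_1(t) = -K_1e^(-4t)sin(2t) + 2K_1e^(-4t)cos(2t) + 2K_2e^(-4t)sin(2t) + K_2e^(-4t)cos(2t), x_2(t) = -2K_1e^(-4t)sin(2t) + 3K_1e^(-4t)cos(2t) + 3K_2e^(-4t)sin(2t) + 2K_2e^(-4t)cos(2t)

Coefficient matrix A = [[-20, 10], [-26, 12]].
Characteristic polynomial det(A - λI) = λ^2 + 8λ + 20 = 0.
Eigenvalues λ = -4 ± 2i (complex conjugate pair).
For λ=-4+2i: an eigenvector is (2,3) - i(-1,-2) = (2 + i, 3 + 2i).
A real fundamental pair from Re and Im of e^((-4+2i)t)v: X_1 = e^(-4t)(cos(2t)·(2,3) + sin(2t)·(-1,-2)), X_2 = e^(-4t)(sin(2t)·(2,3) - cos(2t)·(-1,-2)).
General solution: K_1X_1 + K_2X_2.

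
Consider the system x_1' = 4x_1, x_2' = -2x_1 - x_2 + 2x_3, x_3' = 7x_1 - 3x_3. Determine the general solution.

Coefficient matrix A = [[4, 0, 0], [-2, -1, 2], [7, 0, -3]].
det(A - λI) = 0 gives eigenvalues λ = 4, -1, -3.
For λ=4: eigenvector (1,0,1).
For λ=-1: eigenvector (0,1,0).
For λ=-3: eigenvector (0,1,-1).
General solution: K_1e^(4t)(1,0,1) + K_2e^(-t)(0,1,0) + K_3e^(-3t)(0,1,-1).

x_1(t) = K_1e^(4t), x_2(t) = K_2e^(-t) + K_3e^(-3t), x_3(t) = K_1e^(4t) - K_3e^(-3t)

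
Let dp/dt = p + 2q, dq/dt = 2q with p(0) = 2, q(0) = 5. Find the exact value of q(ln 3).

45

A = [[1,2],[0,2]]; eigenvalues λ = 2, 1.
Eigenvectors: (2,1) for λ=2, (-1,0) for λ=1.
From the initial condition, c_1 = 5, c_2 = 8.
q(ln 3) = (5)(3^2)(1) + (8)(3^1)(0) = 45.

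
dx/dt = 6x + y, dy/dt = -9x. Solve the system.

x(t) = c_1e^(3t) + c_2te^(3t) + c_2e^(3t), y(t) = -3c_1e^(3t) - 3c_2te^(3t) - 2c_2e^(3t)

Coefficient matrix A = [[6, 1], [-9, 0]].
Characteristic polynomial det(A - λI) = λ^2 - 6λ + 9 = 0.
Single eigenvalue λ = 3 with algebraic multiplicity 2.
Eigenvector v = (1,-3); generalized eigenvector w with (A-λI)w=v is (1,-2).
General solution: e^(3t)[c_1·v + c_2·(t·v + w)].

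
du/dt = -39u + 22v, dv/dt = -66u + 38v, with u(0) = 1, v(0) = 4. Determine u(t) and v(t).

Coefficient matrix A = [[-39, 22], [-66, 38]].
Characteristic polynomial det(A - λI) = λ^2 + λ - 30 = 0.
Eigenvalues λ = -6, 5.
For λ=-6: (A-λI) row 1 is [-33, 22], so an eigenvector is (2, 3).
For λ=5: (A-λI) row 1 is [-44, 22], so an eigenvector is (-1, -2).
General solution: K_1e^(-6t)(2,3) + K_2e^(5t)(-1,-2).
Applying u(0)=1, v(0)=4 gives K_1=-2, K_2=-5.

u(t) = 5e^(5t) - 4e^(-6t), v(t) = 10e^(5t) - 6e^(-6t)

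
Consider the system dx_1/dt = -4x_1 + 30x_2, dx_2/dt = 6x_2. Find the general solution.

x_1(t) = -3c_1e^(6t) + c_2e^(-4t), x_2(t) = -c_1e^(6t)

Coefficient matrix A = [[-4, 30], [0, 6]].
Characteristic polynomial det(A - λI) = λ^2 - 2λ - 24 = 0.
Eigenvalues λ = 6, -4.
For λ=6: (A-λI) row 1 is [-10, 30], so an eigenvector is (-3, -1).
For λ=-4: (A-λI) row 1 is [0, 30], so an eigenvector is (1, 0).
General solution: c_1e^(6t)(-3,-1) + c_2e^(-4t)(1,0).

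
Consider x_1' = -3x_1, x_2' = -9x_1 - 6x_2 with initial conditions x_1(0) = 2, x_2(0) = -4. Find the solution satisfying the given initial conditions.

Coefficient matrix A = [[-3, 0], [-9, -6]].
Characteristic polynomial det(A - λI) = λ^2 + 9λ + 18 = 0.
Eigenvalues λ = -6, -3.
For λ=-6: (A-λI) row 1 is [3, 0], so an eigenvector is (0, -1).
For λ=-3: (A-λI) row 2 is [-9, -3], so an eigenvector is (1, -3).
General solution: C_1e^(-6t)(0,-1) + C_2e^(-3t)(1,-3).
Applying x_1(0)=2, x_2(0)=-4 gives C_1=-2, C_2=2.

x_1(t) = 2e^(-3t), x_2(t) = -6e^(-3t) + 2e^(-6t)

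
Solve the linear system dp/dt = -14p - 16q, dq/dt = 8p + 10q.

Coefficient matrix A = [[-14, -16], [8, 10]].
Characteristic polynomial det(A - λI) = λ^2 + 4λ - 12 = 0.
Eigenvalues λ = 2, -6.
For λ=2: (A-λI) row 1 is [-16, -16], so an eigenvector is (1, -1).
For λ=-6: (A-λI) row 1 is [-8, -16], so an eigenvector is (-2, 1).
General solution: C_1e^(2t)(1,-1) + C_2e^(-6t)(-2,1).

p(t) = C_1e^(2t) - 2C_2e^(-6t), q(t) = -C_1e^(2t) + C_2e^(-6t)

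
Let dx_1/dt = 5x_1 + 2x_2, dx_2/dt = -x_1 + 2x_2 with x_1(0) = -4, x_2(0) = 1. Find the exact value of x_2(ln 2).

32

A = [[5,2],[-1,2]]; eigenvalues λ = 4, 3.
Eigenvectors: (2,-1) for λ=4, (1,-1) for λ=3.
From the initial condition, c_1 = -3, c_2 = 2.
x_2(ln 2) = (-3)(2^4)(-1) + (2)(2^3)(-1) = 32.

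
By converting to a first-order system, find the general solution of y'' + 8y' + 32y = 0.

y(t) = c_1e^(-4t)cos(4t) + c_2e^(-4t)sin(4t)

Let x_1 = y, x_2 = y'. Then x_1' = x_2 and x_2' = -32x_1 - 8x_2.
A = [[0,1],[-32,-8]]; det(A-λI) = λ^2 + 8λ + 32.
Eigenvalues λ = -4 ± 4i.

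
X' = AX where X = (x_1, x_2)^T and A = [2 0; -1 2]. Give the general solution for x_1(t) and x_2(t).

x_1(t) = -C_2e^(2t), x_2(t) = C_1e^(2t) + C_2te^(2t) + 3C_2e^(2t)

Coefficient matrix A = [[2, 0], [-1, 2]].
Characteristic polynomial det(A - λI) = λ^2 - 4λ + 4 = 0.
Single eigenvalue λ = 2 with algebraic multiplicity 2.
Eigenvector v = (0,1); generalized eigenvector w with (A-λI)w=v is (-1,3).
General solution: e^(2t)[C_1·v + C_2·(t·v + w)].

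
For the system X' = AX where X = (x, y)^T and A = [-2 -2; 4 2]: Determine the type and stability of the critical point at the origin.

A = [[-2,-2],[4,2]]; det(A-λI) = λ^2 + 4.
λ = 0 ± 2i: zero real part.

center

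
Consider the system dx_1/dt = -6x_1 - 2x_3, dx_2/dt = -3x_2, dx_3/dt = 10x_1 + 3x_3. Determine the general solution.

x_1(t) = C_1e^(-2t) - 2C_3e^(-t), x_2(t) = C_2e^(-3t), x_3(t) = -2C_1e^(-2t) + 5C_3e^(-t)

Coefficient matrix A = [[-6, 0, -2], [0, -3, 0], [10, 0, 3]].
det(A - λI) = 0 gives eigenvalues λ = -2, -3, -1.
For λ=-2: eigenvector (1,0,-2).
For λ=-3: eigenvector (0,1,0).
For λ=-1: eigenvector (-2,0,5).
General solution: C_1e^(-2t)(1,0,-2) + C_2e^(-3t)(0,1,0) + C_3e^(-t)(-2,0,5).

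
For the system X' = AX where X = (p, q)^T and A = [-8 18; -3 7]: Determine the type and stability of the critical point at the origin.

A = [[-8,18],[-3,7]]; det(A-λI) = λ^2 + λ - 2.
λ = -2, 1: opposite signs.

saddle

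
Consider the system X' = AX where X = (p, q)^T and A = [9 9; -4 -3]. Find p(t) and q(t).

p(t) = -3C_1e^(3t) - 3C_2te^(3t) - 2C_2e^(3t), q(t) = 2C_1e^(3t) + 2C_2te^(3t) + C_2e^(3t)

Coefficient matrix A = [[9, 9], [-4, -3]].
Characteristic polynomial det(A - λI) = λ^2 - 6λ + 9 = 0.
Single eigenvalue λ = 3 with algebraic multiplicity 2.
Eigenvector v = (-3,2); generalized eigenvector w with (A-λI)w=v is (-2,1).
General solution: e^(3t)[C_1·v + C_2·(t·v + w)].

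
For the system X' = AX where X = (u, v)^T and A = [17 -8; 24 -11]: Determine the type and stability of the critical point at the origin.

unstable node

A = [[17,-8],[24,-11]]; det(A-λI) = λ^2 - 6λ + 5.
λ = 5, 1: both positive.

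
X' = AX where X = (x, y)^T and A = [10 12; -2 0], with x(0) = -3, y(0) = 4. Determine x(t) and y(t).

Coefficient matrix A = [[10, 12], [-2, 0]].
Characteristic polynomial det(A - λI) = λ^2 - 10λ + 24 = 0.
Eigenvalues λ = 4, 6.
For λ=4: (A-λI) row 1 is [6, 12], so an eigenvector is (2, -1).
For λ=6: (A-λI) row 1 is [4, 12], so an eigenvector is (-3, 1).
General solution: c_1e^(4t)(2,-1) + c_2e^(6t)(-3,1).
Applying x(0)=-3, y(0)=4 gives c_1=-9, c_2=-5.

x(t) = 15e^(6t) - 18e^(4t), y(t) = -5e^(6t) + 9e^(4t)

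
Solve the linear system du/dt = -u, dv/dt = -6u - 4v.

Coefficient matrix A = [[-1, 0], [-6, -4]].
Characteristic polynomial det(A - λI) = λ^2 + 5λ + 4 = 0.
Eigenvalues λ = -1, -4.
For λ=-1: (A-λI) row 2 is [-6, -3], so an eigenvector is (1, -2).
For λ=-4: (A-λI) row 1 is [3, 0], so an eigenvector is (0, -1).
General solution: c_1e^(-t)(1,-2) + c_2e^(-4t)(0,-1).

u(t) = c_1e^(-t), v(t) = -2c_1e^(-t) - c_2e^(-4t)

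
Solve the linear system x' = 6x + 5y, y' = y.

x(t) = -K_1e^(6t) - K_2e^(t), y(t) = K_2e^(t)

Coefficient matrix A = [[6, 5], [0, 1]].
Characteristic polynomial det(A - λI) = λ^2 - 7λ + 6 = 0.
Eigenvalues λ = 6, 1.
For λ=6: (A-λI) row 1 is [0, 5], so an eigenvector is (-1, 0).
For λ=1: (A-λI) row 1 is [5, 5], so an eigenvector is (-1, 1).
General solution: K_1e^(6t)(-1,0) + K_2e^(t)(-1,1).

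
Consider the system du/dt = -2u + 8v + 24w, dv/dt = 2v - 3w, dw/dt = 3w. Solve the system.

Coefficient matrix A = [[-2, 8, 24], [0, 2, -3], [0, 0, 3]].
det(A - λI) = 0 gives eigenvalues λ = -2, 2, 3.
For λ=-2: eigenvector (1,0,0).
For λ=2: eigenvector (2,1,0).
For λ=3: eigenvector (0,-3,1).
General solution: c_1e^(-2t)(1,0,0) + c_2e^(2t)(2,1,0) + c_3e^(3t)(0,-3,1).

u(t) = c_1e^(-2t) + 2c_2e^(2t), v(t) = c_2e^(2t) - 3c_3e^(3t), w(t) = c_3e^(3t)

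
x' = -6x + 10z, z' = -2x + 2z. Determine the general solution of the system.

Coefficient matrix A = [[-6, 10], [-2, 2]].
Characteristic polynomial det(A - λI) = λ^2 + 4λ + 8 = 0.
Eigenvalues λ = -2 ± 2i (complex conjugate pair).
For λ=-2+2i: an eigenvector is (1,0) - i(-2,-1) = (1 + 2i, 0 + i).
A real fundamental pair from Re and Im of e^((-2+2i)t)v: X_1 = e^(-2t)(cos(2t)·(1,0) + sin(2t)·(-2,-1)), X_2 = e^(-2t)(sin(2t)·(1,0) - cos(2t)·(-2,-1)).
General solution: c_1X_1 + c_2X_2.

x(t) = -2c_1e^(-2t)sin(2t) + c_1e^(-2t)cos(2t) + c_2e^(-2t)sin(2t) + 2c_2e^(-2t)cos(2t), z(t) = -c_1e^(-2t)sin(2t) + c_2e^(-2t)cos(2t)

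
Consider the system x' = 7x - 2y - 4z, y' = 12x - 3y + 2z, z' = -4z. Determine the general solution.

Coefficient matrix A = [[7, -2, -4], [12, -3, 2], [0, 0, -4]].
det(A - λI) = 0 gives eigenvalues λ = 1, 3, -4.
For λ=1: eigenvector (1,3,0).
For λ=3: eigenvector (1,2,0).
For λ=-4: eigenvector (0,-2,1).
General solution: C_1e^(t)(1,3,0) + C_2e^(3t)(1,2,0) + C_3e^(-4t)(0,-2,1).

x(t) = C_1e^(t) + C_2e^(3t), y(t) = 3C_1e^(t) + 2C_2e^(3t) - 2C_3e^(-4t), z(t) = C_3e^(-4t)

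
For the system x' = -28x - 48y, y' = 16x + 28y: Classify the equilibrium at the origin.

saddle

A = [[-28,-48],[16,28]]; det(A-λI) = λ^2 - 16.
λ = 4, -4: opposite signs.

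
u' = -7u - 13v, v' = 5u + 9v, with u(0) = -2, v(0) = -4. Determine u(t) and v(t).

u(t) = 68e^(t)sin(t) - 2e^(t)cos(t), v(t) = -42e^(t)sin(t) - 4e^(t)cos(t)

Coefficient matrix A = [[-7, -13], [5, 9]].
Characteristic polynomial det(A - λI) = λ^2 - 2λ + 2 = 0.
Eigenvalues λ = 1 ± i (complex conjugate pair).
For λ=1+i: an eigenvector is (3,-2) - i(2,-1) = (3 - 2i, -2 + i).
A real fundamental pair from Re and Im of e^((1+i)t)v: X_1 = e^(t)(cos(t)·(3,-2) + sin(t)·(2,-1)), X_2 = e^(t)(sin(t)·(3,-2) - cos(t)·(2,-1)).
General solution: K_1X_1 + K_2X_2.
Applying u(0)=-2, v(0)=-4 gives K_1=10, K_2=16.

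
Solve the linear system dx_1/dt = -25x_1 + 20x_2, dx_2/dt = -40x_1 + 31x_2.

x_1(t) = 2K_1e^(3t)sin(4t) - K_1e^(3t)cos(4t) - K_2e^(3t)sin(4t) - 2K_2e^(3t)cos(4t), x_2(t) = 3K_1e^(3t)sin(4t) - K_1e^(3t)cos(4t) - K_2e^(3t)sin(4t) - 3K_2e^(3t)cos(4t)

Coefficient matrix A = [[-25, 20], [-40, 31]].
Characteristic polynomial det(A - λI) = λ^2 - 6λ + 25 = 0.
Eigenvalues λ = 3 ± 4i (complex conjugate pair).
For λ=3+4i: an eigenvector is (-1,-1) - i(2,3) = (-1 - 2i, -1 - 3i).
A real fundamental pair from Re and Im of e^((3+4i)t)v: X_1 = e^(3t)(cos(4t)·(-1,-1) + sin(4t)·(2,3)), X_2 = e^(3t)(sin(4t)·(-1,-1) - cos(4t)·(2,3)).
General solution: K_1X_1 + K_2X_2.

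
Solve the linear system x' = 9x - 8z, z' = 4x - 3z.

Coefficient matrix A = [[9, -8], [4, -3]].
Characteristic polynomial det(A - λI) = λ^2 - 6λ + 5 = 0.
Eigenvalues λ = 1, 5.
For λ=1: (A-λI) row 1 is [8, -8], so an eigenvector is (1, 1).
For λ=5: (A-λI) row 1 is [4, -8], so an eigenvector is (-2, -1).
General solution: K_1e^(t)(1,1) + K_2e^(5t)(-2,-1).

x(t) = K_1e^(t) - 2K_2e^(5t), z(t) = K_1e^(t) - K_2e^(5t)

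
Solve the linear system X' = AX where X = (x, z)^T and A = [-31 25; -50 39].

Coefficient matrix A = [[-31, 25], [-50, 39]].
Characteristic polynomial det(A - λI) = λ^2 - 8λ + 41 = 0.
Eigenvalues λ = 4 ± 5i (complex conjugate pair).
For λ=4+5i: an eigenvector is (2,3) - i(1,1) = (2 - i, 3 - i).
A real fundamental pair from Re and Im of e^((4+5i)t)v: X_1 = e^(4t)(cos(5t)·(2,3) + sin(5t)·(1,1)), X_2 = e^(4t)(sin(5t)·(2,3) - cos(5t)·(1,1)).
General solution: C_1X_1 + C_2X_2.

x(t) = C_1e^(4t)sin(5t) + 2C_1e^(4t)cos(5t) + 2C_2e^(4t)sin(5t) - C_2e^(4t)cos(5t), z(t) = C_1e^(4t)sin(5t) + 3C_1e^(4t)cos(5t) + 3C_2e^(4t)sin(5t) - C_2e^(4t)cos(5t)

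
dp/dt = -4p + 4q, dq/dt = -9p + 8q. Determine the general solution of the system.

p(t) = -2C_1e^(2t) - 2C_2te^(2t) - C_2e^(2t), q(t) = -3C_1e^(2t) - 3C_2te^(2t) - 2C_2e^(2t)

Coefficient matrix A = [[-4, 4], [-9, 8]].
Characteristic polynomial det(A - λI) = λ^2 - 4λ + 4 = 0.
Single eigenvalue λ = 2 with algebraic multiplicity 2.
Eigenvector v = (-2,-3); generalized eigenvector w with (A-λI)w=v is (-1,-2).
General solution: e^(2t)[C_1·v + C_2·(t·v + w)].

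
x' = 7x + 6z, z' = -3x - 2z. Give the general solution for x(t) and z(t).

x(t) = -2K_1e^(4t) + K_2e^(t), z(t) = K_1e^(4t) - K_2e^(t)

Coefficient matrix A = [[7, 6], [-3, -2]].
Characteristic polynomial det(A - λI) = λ^2 - 5λ + 4 = 0.
Eigenvalues λ = 4, 1.
For λ=4: (A-λI) row 1 is [3, 6], so an eigenvector is (-2, 1).
For λ=1: (A-λI) row 1 is [6, 6], so an eigenvector is (1, -1).
General solution: K_1e^(4t)(-2,1) + K_2e^(t)(1,-1).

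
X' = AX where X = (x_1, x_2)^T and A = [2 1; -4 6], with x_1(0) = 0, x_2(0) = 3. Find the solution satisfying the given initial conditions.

x_1(t) = 3te^(4t), x_2(t) = 6te^(4t) + 3e^(4t)

Coefficient matrix A = [[2, 1], [-4, 6]].
Characteristic polynomial det(A - λI) = λ^2 - 8λ + 16 = 0.
Single eigenvalue λ = 4 with algebraic multiplicity 2.
Eigenvector v = (1,2); generalized eigenvector w with (A-λI)w=v is (1,3).
General solution: e^(4t)[c_1·v + c_2·(t·v + w)].
Applying x_1(0)=0, x_2(0)=3 gives c_1=-3, c_2=3.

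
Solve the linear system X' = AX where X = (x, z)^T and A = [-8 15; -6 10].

x(t) = -2K_1e^(t)sin(3t) - K_1e^(t)cos(3t) - K_2e^(t)sin(3t) + 2K_2e^(t)cos(3t), z(t) = -K_1e^(t)sin(3t) - K_1e^(t)cos(3t) - K_2e^(t)sin(3t) + K_2e^(t)cos(3t)

Coefficient matrix A = [[-8, 15], [-6, 10]].
Characteristic polynomial det(A - λI) = λ^2 - 2λ + 10 = 0.
Eigenvalues λ = 1 ± 3i (complex conjugate pair).
For λ=1+3i: an eigenvector is (-1,-1) - i(-2,-1) = (-1 + 2i, -1 + i).
A real fundamental pair from Re and Im of e^((1+3i)t)v: X_1 = e^(t)(cos(3t)·(-1,-1) + sin(3t)·(-2,-1)), X_2 = e^(t)(sin(3t)·(-1,-1) - cos(3t)·(-2,-1)).
General solution: K_1X_1 + K_2X_2.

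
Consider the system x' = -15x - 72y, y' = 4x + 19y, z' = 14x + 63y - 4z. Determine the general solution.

x(t) = 9c_1e^(t) - 4c_2e^(3t), y(t) = -2c_1e^(t) + c_2e^(3t), z(t) = c_2e^(3t) + c_3e^(-4t)

Coefficient matrix A = [[-15, -72, 0], [4, 19, 0], [14, 63, -4]].
det(A - λI) = 0 gives eigenvalues λ = 1, 3, -4.
For λ=1: eigenvector (9,-2,0).
For λ=3: eigenvector (-4,1,1).
For λ=-4: eigenvector (0,0,1).
General solution: c_1e^(t)(9,-2,0) + c_2e^(3t)(-4,1,1) + c_3e^(-4t)(0,0,1).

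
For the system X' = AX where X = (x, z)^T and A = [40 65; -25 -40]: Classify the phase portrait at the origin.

center

A = [[40,65],[-25,-40]]; det(A-λI) = λ^2 + 25.
λ = 0 ± 5i: zero real part.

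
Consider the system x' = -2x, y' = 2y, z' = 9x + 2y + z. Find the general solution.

x(t) = C_1e^(-2t), y(t) = C_2e^(2t), z(t) = -3C_1e^(-2t) + 2C_2e^(2t) + C_3e^(t)

Coefficient matrix A = [[-2, 0, 0], [0, 2, 0], [9, 2, 1]].
det(A - λI) = 0 gives eigenvalues λ = -2, 2, 1.
For λ=-2: eigenvector (1,0,-3).
For λ=2: eigenvector (0,1,2).
For λ=1: eigenvector (0,0,1).
General solution: C_1e^(-2t)(1,0,-3) + C_2e^(2t)(0,1,2) + C_3e^(t)(0,0,1).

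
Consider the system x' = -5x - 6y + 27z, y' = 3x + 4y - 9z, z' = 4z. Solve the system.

x(t) = -C_1e^(t) + 3C_2e^(4t) - 2C_3e^(-2t), y(t) = C_1e^(t) + C_3e^(-2t), z(t) = C_2e^(4t)

Coefficient matrix A = [[-5, -6, 27], [3, 4, -9], [0, 0, 4]].
det(A - λI) = 0 gives eigenvalues λ = 1, 4, -2.
For λ=1: eigenvector (-1,1,0).
For λ=4: eigenvector (3,0,1).
For λ=-2: eigenvector (-2,1,0).
General solution: C_1e^(t)(-1,1,0) + C_2e^(4t)(3,0,1) + C_3e^(-2t)(-2,1,0).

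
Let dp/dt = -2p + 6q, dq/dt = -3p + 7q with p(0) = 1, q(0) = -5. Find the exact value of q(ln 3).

A = [[-2,6],[-3,7]]; eigenvalues λ = 1, 4.
Eigenvectors: (-2,-1) for λ=1, (-1,-1) for λ=4.
From the initial condition, c_1 = -6, c_2 = 11.
q(ln 3) = (-6)(3^1)(-1) + (11)(3^4)(-1) = -873.

-873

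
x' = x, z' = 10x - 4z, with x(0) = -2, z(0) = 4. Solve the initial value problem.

x(t) = -2e^(t), z(t) = -4e^(t) + 8e^(-4t)

Coefficient matrix A = [[1, 0], [10, -4]].
Characteristic polynomial det(A - λI) = λ^2 + 3λ - 4 = 0.
Eigenvalues λ = 1, -4.
For λ=1: (A-λI) row 2 is [10, -5], so an eigenvector is (-1, -2).
For λ=-4: (A-λI) row 1 is [5, 0], so an eigenvector is (0, 1).
General solution: C_1e^(t)(-1,-2) + C_2e^(-4t)(0,1).
Applying x(0)=-2, z(0)=4 gives C_1=2, C_2=8.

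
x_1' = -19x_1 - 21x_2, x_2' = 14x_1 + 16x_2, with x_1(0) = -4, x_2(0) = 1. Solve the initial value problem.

Coefficient matrix A = [[-19, -21], [14, 16]].
Characteristic polynomial det(A - λI) = λ^2 + 3λ - 10 = 0.
Eigenvalues λ = -5, 2.
For λ=-5: (A-λI) row 1 is [-14, -21], so an eigenvector is (-3, 2).
For λ=2: (A-λI) row 1 is [-21, -21], so an eigenvector is (-1, 1).
General solution: K_1e^(-5t)(-3,2) + K_2e^(2t)(-1,1).
Applying x_1(0)=-4, x_2(0)=1 gives K_1=3, K_2=-5.

x_1(t) = 5e^(2t) - 9e^(-5t), x_2(t) = -5e^(2t) + 6e^(-5t)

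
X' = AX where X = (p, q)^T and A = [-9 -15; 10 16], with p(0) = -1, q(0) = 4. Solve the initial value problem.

Coefficient matrix A = [[-9, -15], [10, 16]].
Characteristic polynomial det(A - λI) = λ^2 - 7λ + 6 = 0.
Eigenvalues λ = 6, 1.
For λ=6: (A-λI) row 1 is [-15, -15], so an eigenvector is (1, -1).
For λ=1: (A-λI) row 1 is [-10, -15], so an eigenvector is (3, -2).
General solution: C_1e^(6t)(1,-1) + C_2e^(t)(3,-2).
Applying p(0)=-1, q(0)=4 gives C_1=-10, C_2=3.

p(t) = -10e^(6t) + 9e^(t), q(t) = 10e^(6t) - 6e^(t)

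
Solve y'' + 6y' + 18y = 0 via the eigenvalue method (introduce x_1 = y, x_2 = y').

Let x_1 = y, x_2 = y'. Then x_1' = x_2 and x_2' = -18x_1 - 6x_2.
A = [[0,1],[-18,-6]]; det(A-λI) = λ^2 + 6λ + 18.
Eigenvalues λ = -3 ± 3i.

y(t) = c_1e^(-3t)cos(3t) + c_2e^(-3t)sin(3t)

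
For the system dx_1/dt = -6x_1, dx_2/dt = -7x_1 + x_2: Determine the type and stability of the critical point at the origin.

A = [[-6,0],[-7,1]]; det(A-λI) = λ^2 + 5λ - 6.
λ = 1, -6: opposite signs.

saddle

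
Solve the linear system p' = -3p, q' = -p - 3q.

p(t) = c_2e^(-3t), q(t) = -c_1e^(-3t) - c_2te^(-3t) + 3c_2e^(-3t)

Coefficient matrix A = [[-3, 0], [-1, -3]].
Characteristic polynomial det(A - λI) = λ^2 + 6λ + 9 = 0.
Single eigenvalue λ = -3 with algebraic multiplicity 2.
Eigenvector v = (0,-1); generalized eigenvector w with (A-λI)w=v is (1,3).
General solution: e^(-3t)[c_1·v + c_2·(t·v + w)].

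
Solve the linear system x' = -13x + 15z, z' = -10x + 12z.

x(t) = 3K_1e^(-3t) + K_2e^(2t), z(t) = 2K_1e^(-3t) + K_2e^(2t)

Coefficient matrix A = [[-13, 15], [-10, 12]].
Characteristic polynomial det(A - λI) = λ^2 + λ - 6 = 0.
Eigenvalues λ = -3, 2.
For λ=-3: (A-λI) row 1 is [-10, 15], so an eigenvector is (3, 2).
For λ=2: (A-λI) row 1 is [-15, 15], so an eigenvector is (1, 1).
General solution: K_1e^(-3t)(3,2) + K_2e^(2t)(1,1).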